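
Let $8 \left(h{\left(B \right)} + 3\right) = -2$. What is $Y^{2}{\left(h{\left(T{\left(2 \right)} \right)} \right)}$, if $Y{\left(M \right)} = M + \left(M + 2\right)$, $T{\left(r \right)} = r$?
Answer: $\frac{81}{4} \approx 20.25$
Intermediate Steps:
$h{\left(B \right)} = - \frac{13}{4}$ ($h{\left(B \right)} = -3 + \frac{1}{8} \left(-2\right) = -3 - \frac{1}{4} = - \frac{13}{4}$)
$Y{\left(M \right)} = 2 + 2 M$ ($Y{\left(M \right)} = M + \left(2 + M\right) = 2 + 2 M$)
$Y^{2}{\left(h{\left(T{\left(2 \right)} \right)} \right)} = \left(2 + 2 \left(- \frac{13}{4}\right)\right)^{2} = \left(2 - \frac{13}{2}\right)^{2} = \left(- \frac{9}{2}\right)^{2} = \frac{81}{4}$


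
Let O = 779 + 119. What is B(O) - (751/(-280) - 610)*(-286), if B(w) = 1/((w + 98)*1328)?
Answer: -8111977054861/46294080 ≈ -1.7523e+5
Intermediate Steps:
O = 898
B(w) = 1/(1328*(98 + w)) (B(w) = (1/1328)/(98 + w) = 1/(1328*(98 + w)))
B(O) - (751/(-280) - 610)*(-286) = 1/(1328*(98 + 898)) - (751/(-280) - 610)*(-286) = (1/1328)/996 - (751*(-1/280) - 610)*(-286) = (1/1328)*(1/996) - (-751/280 - 610)*(-286) = 1/1322688 - (-171551)*(-286)/280 = 1/1322688 - 1*24531793/140 = 1/1322688 - 24531793/140 = -8111977054861/46294080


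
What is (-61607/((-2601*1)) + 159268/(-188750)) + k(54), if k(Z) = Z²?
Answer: 721395730091/245469375 ≈ 2938.8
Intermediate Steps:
(-61607/((-2601*1)) + 159268/(-188750)) + k(54) = (-61607/((-2601*1)) + 159268/(-188750)) + 54² = (-61607/(-2601) + 159268*(-1/188750)) + 2916 = (-61607*(-1/2601) - 79634/94375) + 2916 = (61607/2601 - 79634/94375) + 2916 = 5607032591/245469375 + 2916 = 721395730091/245469375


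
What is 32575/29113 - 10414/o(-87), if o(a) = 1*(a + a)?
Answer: 154425416/2532831 ≈ 60.969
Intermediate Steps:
o(a) = 2*a (o(a) = 1*(2*a) = 2*a)
32575/29113 - 10414/o(-87) = 32575/29113 - 10414/(2*(-87)) = 32575*(1/29113) - 10414/(-174) = 32575/29113 - 10414*(-1/174) = 32575/29113 + 5207/87 = 154425416/2532831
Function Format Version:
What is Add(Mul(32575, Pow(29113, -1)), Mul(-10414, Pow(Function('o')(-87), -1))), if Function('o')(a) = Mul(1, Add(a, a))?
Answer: Rational(154425416, 2532831) ≈ 60.969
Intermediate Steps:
Function('o')(a) = Mul(2, a) (Function('o')(a) = Mul(1, Mul(2, a)) = Mul(2, a))
Add(Mul(32575, Pow(29113, -1)), Mul(-10414, Pow(Function('o')(-87), -1))) = Add(Mul(32575, Pow(29113, -1)), Mul(-10414, Pow(Mul(2, -87), -1))) = Add(Mul(32575, Rational(1, 29113)), Mul(-10414, Pow(-174, -1))) = Add(Rational(32575, 29113), Mul(-10414, Rational(-1, 174))) = Add(Rational(32575, 29113), Rational(5207, 87)) = Rational(154425416, 2532831)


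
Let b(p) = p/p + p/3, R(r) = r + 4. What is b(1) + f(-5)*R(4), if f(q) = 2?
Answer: 52/3 ≈ 17.333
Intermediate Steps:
R(r) = 4 + r
b(p) = 1 + p/3 (b(p) = 1 + p*(⅓) = 1 + p/3)
b(1) + f(-5)*R(4) = (1 + (⅓)*1) + 2*(4 + 4) = (1 + ⅓) + 2*8 = 4/3 + 16 = 52/3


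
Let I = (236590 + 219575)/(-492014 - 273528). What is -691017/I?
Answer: 176334178738/152055 ≈ 1.1597e+6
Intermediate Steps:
I = -456165/765542 (I = 456165/(-765542) = 456165*(-1/765542) = -456165/765542 ≈ -0.59587)
-691017/I = -691017/(-456165/765542) = -691017*(-765542/456165) = 176334178738/152055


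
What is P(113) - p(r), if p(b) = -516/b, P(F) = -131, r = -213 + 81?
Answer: -1484/11 ≈ -134.91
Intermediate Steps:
r = -132
P(113) - p(r) = -131 - (-516)/(-132) = -131 - (-516)*(-1)/132 = -131 - 1*43/11 = -131 - 43/11 = -1484/11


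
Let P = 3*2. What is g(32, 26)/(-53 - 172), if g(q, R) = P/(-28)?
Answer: 1/1050 ≈ 0.00095238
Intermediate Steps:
P = 6
g(q, R) = -3/14 (g(q, R) = 6/(-28) = 6*(-1/28) = -3/14)
g(32, 26)/(-53 - 172) = -3/(14*(-53 - 172)) = -3/14/(-225) = -3/14*(-1/225) = 1/1050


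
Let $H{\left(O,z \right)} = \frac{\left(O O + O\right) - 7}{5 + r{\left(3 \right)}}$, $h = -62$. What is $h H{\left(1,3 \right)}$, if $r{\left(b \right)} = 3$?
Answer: $\frac{155}{4} \approx 38.75$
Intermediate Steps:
$H{\left(O,z \right)} = - \frac{7}{8} + \frac{O}{8} + \frac{O^{2}}{8}$ ($H{\left(O,z \right)} = \frac{\left(O O + O\right) - 7}{5 + 3} = \frac{\left(O^{2} + O\right) - 7}{8} = \left(\left(O + O^{2}\right) - 7\right) \frac{1}{8} = \left(-7 + O + O^{2}\right) \frac{1}{8} = - \frac{7}{8} + \frac{O}{8} + \frac{O^{2}}{8}$)
$h H{\left(1,3 \right)} = - 62 \left(- \frac{7}{8} + \frac{1}{8} \cdot 1 + \frac{1^{2}}{8}\right) = - 62 \left(- \frac{7}{8} + \frac{1}{8} + \frac{1}{8} \cdot 1\right) = - 62 \left(- \frac{7}{8} + \frac{1}{8} + \frac{1}{8}\right) = \left(-62\right) \left(- \frac{5}{8}\right) = \frac{155}{4}$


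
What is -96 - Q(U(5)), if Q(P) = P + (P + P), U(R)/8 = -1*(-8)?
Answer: -288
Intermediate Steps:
U(R) = 64 (U(R) = 8*(-1*(-8)) = 8*8 = 64)
Q(P) = 3*P (Q(P) = P + 2*P = 3*P)
-96 - Q(U(5)) = -96 - 3*64 = -96 - 1*192 = -96 - 192 = -288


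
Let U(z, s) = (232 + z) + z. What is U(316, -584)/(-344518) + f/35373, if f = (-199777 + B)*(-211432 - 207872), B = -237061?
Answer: 10517440948512544/2031105869 ≈ 5.1782e+6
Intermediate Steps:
U(z, s) = 232 + 2*z
f = 183167920752 (f = (-199777 - 237061)*(-211432 - 207872) = -436838*(-419304) = 183167920752)
U(316, -584)/(-344518) + f/35373 = (232 + 2*316)/(-344518) + 183167920752/35373 = (232 + 632)*(-1/344518) + 183167920752*(1/35373) = 864*(-1/344518) + 61055973584/11791 = -432/172259 + 61055973584/11791 = 10517440948512544/2031105869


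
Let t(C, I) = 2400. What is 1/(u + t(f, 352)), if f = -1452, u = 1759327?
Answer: 1/1761727 ≈ 5.6762e-7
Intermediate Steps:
1/(u + t(f, 352)) = 1/(1759327 + 2400) = 1/1761727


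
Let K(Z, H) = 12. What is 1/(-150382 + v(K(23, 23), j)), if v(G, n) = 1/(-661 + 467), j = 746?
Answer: -194/29174109 ≈ -6.6497e-6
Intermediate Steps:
v(G, n) = -1/194 (v(G, n) = 1/(-194) = -1/194)
1/(-150382 + v(K(23, 23), j)) = 1/(-150382 - 1/194) = 1/(-29174109/194) = -194/29174109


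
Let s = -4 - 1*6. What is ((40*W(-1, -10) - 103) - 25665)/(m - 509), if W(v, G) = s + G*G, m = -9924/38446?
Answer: 426135464/9789469 ≈ 43.530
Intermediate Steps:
m = -4962/19223 (m = -9924*1/38446 = -4962/19223 ≈ -0.25813)
s = -10 (s = -4 - 6 = -10)
W(v, G) = -10 + G**2 (W(v, G) = -10 + G*G = -10 + G**2)
((40*W(-1, -10) - 103) - 25665)/(m - 509) = ((40*(-10 + (-10)**2) - 103) - 25665)/(-4962/19223 - 509) = ((40*(-10 + 100) - 103) - 25665)/(-9789469/19223) = ((40*90 - 103) - 25665)*(-19223/9789469) = ((3600 - 103) - 25665)*(-19223/9789469) = (3497 - 25665)*(-19223/9789469) = -22168*(-19223/9789469) = 426135464/9789469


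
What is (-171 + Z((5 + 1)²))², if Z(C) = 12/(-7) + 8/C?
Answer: 118091689/3969 ≈ 29754.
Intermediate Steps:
Z(C) = -12/7 + 8/C (Z(C) = 12*(-⅐) + 8/C = -12/7 + 8/C)
(-171 + Z((5 + 1)²))² = (-171 + (-12/7 + 8/((5 + 1)²)))² = (-171 + (-12/7 + 8/(6²)))² = (-171 + (-12/7 + 8/36))² = (-171 + (-12/7 + 8*(1/36)))² = (-171 + (-12/7 + 2/9))² = (-171 - 94/63)² = (-10867/63)² = 118091689/3969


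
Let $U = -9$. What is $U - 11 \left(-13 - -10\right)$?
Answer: $24$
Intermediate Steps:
$U - 11 \left(-13 - -10\right) = -9 - 11 \left(-13 - -10\right) = -9 - 11 \left(-13 + 10\right) = -9 - -33 = -9 + 33 = 24$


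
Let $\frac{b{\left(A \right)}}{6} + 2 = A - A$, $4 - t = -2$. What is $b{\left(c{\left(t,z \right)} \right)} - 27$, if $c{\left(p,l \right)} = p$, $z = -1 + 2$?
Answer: $-39$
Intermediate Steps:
$t = 6$ ($t = 4 - -2 = 4 + 2 = 6$)
$z = 1$
$b{\left(A \right)} = -12$ ($b{\left(A \right)} = -12 + 6 \left(A - A\right) = -12 + 6 \cdot 0 = -12 + 0 = -12$)
$b{\left(c{\left(t,z \right)} \right)} - 27 = -12 - 27 = -39$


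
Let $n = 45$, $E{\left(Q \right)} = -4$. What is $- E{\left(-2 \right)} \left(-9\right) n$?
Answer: $-1620$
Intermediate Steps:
$- E{\left(-2 \right)} \left(-9\right) n = \left(-1\right) \left(-4\right) \left(-9\right) 45 = 4 \left(-9\right) 45 = \left(-36\right) 45 = -1620$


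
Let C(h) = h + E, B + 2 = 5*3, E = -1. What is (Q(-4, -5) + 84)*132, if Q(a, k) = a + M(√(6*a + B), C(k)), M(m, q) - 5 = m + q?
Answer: 10428 + 132*I*√11 ≈ 10428.0 + 437.79*I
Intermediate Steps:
B = 13 (B = -2 + 5*3 = -2 + 15 = 13)
C(h) = -1 + h (C(h) = h - 1 = -1 + h)
M(m, q) = 5 + m + q (M(m, q) = 5 + (m + q) = 5 + m + q)
Q(a, k) = 4 + a + k + √(13 + 6*a) (Q(a, k) = a + (5 + √(6*a + 13) + (-1 + k)) = a + (5 + √(13 + 6*a) + (-1 + k)) = a + (4 + k + √(13 + 6*a)) = 4 + a + k + √(13 + 6*a))
(Q(-4, -5) + 84)*132 = ((4 - 4 - 5 + √(13 + 6*(-4))) + 84)*132 = ((4 - 4 - 5 + √(13 - 24)) + 84)*132 = ((4 - 4 - 5 + √(-11)) + 84)*132 = ((4 - 4 - 5 + I*√11) + 84)*132 = ((-5 + I*√11) + 84)*132 = (79 + I*√11)*132 = 10428 + 132*I*√11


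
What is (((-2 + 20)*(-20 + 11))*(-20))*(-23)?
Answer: -74520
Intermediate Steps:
(((-2 + 20)*(-20 + 11))*(-20))*(-23) = ((18*(-9))*(-20))*(-23) = -162*(-20)*(-23) = 3240*(-23) = -74520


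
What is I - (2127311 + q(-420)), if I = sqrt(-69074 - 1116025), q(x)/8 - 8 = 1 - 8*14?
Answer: -2126487 + I*sqrt(1185099) ≈ -2.1265e+6 + 1088.6*I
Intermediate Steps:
q(x) = -824 (q(x) = 64 + 8*(1 - 8*14) = 64 + 8*(1 - 112) = 64 + 8*(-111) = 64 - 888 = -824)
I = I*sqrt(1185099) (I = sqrt(-1185099) = I*sqrt(1185099) ≈ 1088.6*I)
I - (2127311 + q(-420)) = I*sqrt(1185099) - (2127311 - 824) = I*sqrt(1185099) - 1*2126487 = I*sqrt(1185099) - 2126487 = -2126487 + I*sqrt(1185099)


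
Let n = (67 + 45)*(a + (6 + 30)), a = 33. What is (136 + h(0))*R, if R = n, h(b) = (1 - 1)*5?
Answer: 1051008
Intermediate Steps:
h(b) = 0 (h(b) = 0*5 = 0)
n = 7728 (n = (67 + 45)*(33 + (6 + 30)) = 112*(33 + 36) = 112*69 = 7728)
R = 7728
(136 + h(0))*R = (136 + 0)*7728 = 136*7728 = 1051008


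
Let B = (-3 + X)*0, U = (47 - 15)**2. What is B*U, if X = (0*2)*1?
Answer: 0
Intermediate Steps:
X = 0 (X = 0*1 = 0)
U = 1024 (U = 32**2 = 1024)
B = 0 (B = (-3 + 0)*0 = -3*0 = 0)
B*U = 0*1024 = 0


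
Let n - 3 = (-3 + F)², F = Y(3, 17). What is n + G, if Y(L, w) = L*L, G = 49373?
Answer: 49412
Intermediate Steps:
Y(L, w) = L²
F = 9 (F = 3² = 9)
n = 39 (n = 3 + (-3 + 9)² = 3 + 6² = 3 + 36 = 39)
n + G = 39 + 49373 = 49412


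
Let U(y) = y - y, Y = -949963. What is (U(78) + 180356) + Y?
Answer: -769607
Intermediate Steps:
U(y) = 0
(U(78) + 180356) + Y = (0 + 180356) - 949963 = 180356 - 949963 = -769607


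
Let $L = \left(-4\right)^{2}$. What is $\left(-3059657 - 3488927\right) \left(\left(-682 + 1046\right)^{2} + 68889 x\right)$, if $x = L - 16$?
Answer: $-867661185664$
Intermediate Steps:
$L = 16$
$x = 0$ ($x = 16 - 16 = 0$)
$\left(-3059657 - 3488927\right) \left(\left(-682 + 1046\right)^{2} + 68889 x\right) = \left(-3059657 - 3488927\right) \left(\left(-682 + 1046\right)^{2} + 68889 \cdot 0\right) = - 6548584 \left(364^{2} + 0\right) = - 6548584 \left(132496 + 0\right) = \left(-6548584\right) 132496 = -867661185664$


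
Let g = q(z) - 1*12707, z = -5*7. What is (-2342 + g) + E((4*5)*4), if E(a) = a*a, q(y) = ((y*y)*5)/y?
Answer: -8824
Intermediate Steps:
z = -35
q(y) = 5*y (q(y) = (y²*5)/y = (5*y²)/y = 5*y)
E(a) = a²
g = -12882 (g = 5*(-35) - 1*12707 = -175 - 12707 = -12882)
(-2342 + g) + E((4*5)*4) = (-2342 - 12882) + ((4*5)*4)² = -15224 + (20*4)² = -15224 + 80² = -15224 + 6400 = -8824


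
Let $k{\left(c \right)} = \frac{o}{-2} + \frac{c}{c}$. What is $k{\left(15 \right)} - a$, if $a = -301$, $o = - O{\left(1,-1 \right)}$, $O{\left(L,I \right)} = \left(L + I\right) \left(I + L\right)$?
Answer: $302$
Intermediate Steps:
$O{\left(L,I \right)} = \left(I + L\right)^{2}$ ($O{\left(L,I \right)} = \left(I + L\right) \left(I + L\right) = \left(I + L\right)^{2}$)
$o = 0$ ($o = - \left(-1 + 1\right)^{2} = - 0^{2} = \left(-1\right) 0 = 0$)
$k{\left(c \right)} = 1$ ($k{\left(c \right)} = \frac{0}{-2} + \frac{c}{c} = 0 \left(- \frac{1}{2}\right) + 1 = 0 + 1 = 1$)
$k{\left(15 \right)} - a = 1 - -301 = 1 + 301 = 302$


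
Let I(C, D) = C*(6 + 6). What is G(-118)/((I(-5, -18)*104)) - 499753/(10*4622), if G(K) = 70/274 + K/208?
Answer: -148105314957/13697685248 ≈ -10.812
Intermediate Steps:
I(C, D) = 12*C (I(C, D) = C*12 = 12*C)
G(K) = 35/137 + K/208 (G(K) = 70*(1/274) + K*(1/208) = 35/137 + K/208)
G(-118)/((I(-5, -18)*104)) - 499753/(10*4622) = (35/137 + (1/208)*(-118))/(((12*(-5))*104)) - 499753/(10*4622) = (35/137 - 59/104)/((-60*104)) - 499753/46220 = -4443/14248/(-6240) - 499753*1/46220 = -4443/14248*(-1/6240) - 499753/46220 = 1481/29635840 - 499753/46220 = -148105314957/13697685248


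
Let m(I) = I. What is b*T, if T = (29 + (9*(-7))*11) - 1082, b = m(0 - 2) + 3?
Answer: -1746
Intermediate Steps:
b = 1 (b = (0 - 2) + 3 = -2 + 3 = 1)
T = -1746 (T = (29 - 63*11) - 1082 = (29 - 693) - 1082 = -664 - 1082 = -1746)
b*T = 1*(-1746) = -1746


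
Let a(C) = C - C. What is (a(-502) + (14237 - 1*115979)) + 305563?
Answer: 203821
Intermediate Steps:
a(C) = 0
(a(-502) + (14237 - 1*115979)) + 305563 = (0 + (14237 - 1*115979)) + 305563 = (0 + (14237 - 115979)) + 305563 = (0 - 101742) + 305563 = -101742 + 305563 = 203821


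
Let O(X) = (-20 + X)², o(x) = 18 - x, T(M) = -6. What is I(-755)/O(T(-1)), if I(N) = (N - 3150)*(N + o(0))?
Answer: 2877985/676 ≈ 4257.4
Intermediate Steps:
I(N) = (-3150 + N)*(18 + N) (I(N) = (N - 3150)*(N + (18 - 1*0)) = (-3150 + N)*(N + (18 + 0)) = (-3150 + N)*(N + 18) = (-3150 + N)*(18 + N))
I(-755)/O(T(-1)) = (-56700 + (-755)² - 3132*(-755))/((-20 - 6)²) = (-56700 + 570025 + 2364660)/((-26)²) = 2877985/676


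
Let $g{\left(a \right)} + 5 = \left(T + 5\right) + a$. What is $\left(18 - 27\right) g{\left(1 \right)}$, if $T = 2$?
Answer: $-27$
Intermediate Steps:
$g{\left(a \right)} = 2 + a$ ($g{\left(a \right)} = -5 + \left(\left(2 + 5\right) + a\right) = -5 + \left(7 + a\right) = 2 + a$)
$\left(18 - 27\right) g{\left(1 \right)} = \left(18 - 27\right) \left(2 + 1\right) = \left(-9\right) 3 = -27$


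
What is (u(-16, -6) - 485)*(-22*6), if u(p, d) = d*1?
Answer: 64812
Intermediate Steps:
u(p, d) = d
(u(-16, -6) - 485)*(-22*6) = (-6 - 485)*(-22*6) = -491*(-132) = 64812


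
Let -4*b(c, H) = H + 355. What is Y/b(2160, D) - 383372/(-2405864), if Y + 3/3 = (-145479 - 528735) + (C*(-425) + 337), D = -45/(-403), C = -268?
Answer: 271473886610753/43037899630 ≈ 6307.8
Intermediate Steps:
D = 45/403 (D = -45*(-1/403) = 45/403 ≈ 0.11166)
b(c, H) = -355/4 - H/4 (b(c, H) = -(H + 355)/4 = -(355 + H)/4 = -355/4 - H/4)
Y = -559978 (Y = -1 + ((-145479 - 528735) + (-268*(-425) + 337)) = -1 + (-674214 + (113900 + 337)) = -1 + (-674214 + 114237) = -1 - 559977 = -559978)
Y/b(2160, D) - 383372/(-2405864) = -559978/(-355/4 - ¼*45/403) - 383372/(-2405864) = -559978/(-355/4 - 45/1612) - 383372*(-1/2405864) = -559978/(-71555/806) + 95843/601466 = -559978*(-806/71555) + 95843/601466 = 451342268/71555 + 95843/601466 = 271473886610753/43037899630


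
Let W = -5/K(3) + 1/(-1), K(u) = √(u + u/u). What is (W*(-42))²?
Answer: 21609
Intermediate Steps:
K(u) = √(1 + u) (K(u) = √(u + 1) = √(1 + u))
W = -7/2 (W = -5/√(1 + 3) + 1/(-1) = -5/(√4) + 1*(-1) = -5/2 - 1 = -7/2 ≈ -3.5000)
(W*(-42))² = (-7/2*(-42))² = 147² = 21609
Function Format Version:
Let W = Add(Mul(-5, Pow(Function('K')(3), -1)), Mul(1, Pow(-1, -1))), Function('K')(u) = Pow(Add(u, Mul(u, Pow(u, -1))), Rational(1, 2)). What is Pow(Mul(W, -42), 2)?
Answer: 21609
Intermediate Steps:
Function('K')(u) = Pow(Add(1, u), Rational(1, 2)) (Function('K')(u) = Pow(Add(u, 1), Rational(1, 2)) = Pow(Add(1, u), Rational(1, 2)))
W = Rational(-7, 2) (W = Add(Mul(-5, Pow(Pow(Add(1, 3), Rational(1, 2)), -1)), Mul(1, Pow(-1, -1))) = Add(Mul(-5, Pow(Pow(4, Rational(1, 2)), -1)), Mul(1, -1)) = Add(Mul(-5, Pow(2, -1)), -1) = Add(Mul(-5, Rational(1, 2)), -1) = Add(Rational(-5, 2), -1) = Rational(-7, 2) ≈ -3.5000)
Pow(Mul(W, -42), 2) = Pow(Mul(Rational(-7, 2), -42), 2) = Pow(147, 2) = 21609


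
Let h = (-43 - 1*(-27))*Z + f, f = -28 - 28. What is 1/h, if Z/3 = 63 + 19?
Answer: -1/3992 ≈ -0.00025050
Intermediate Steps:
Z = 246 (Z = 3*(63 + 19) = 3*82 = 246)
f = -56
h = -3992 (h = (-43 - 1*(-27))*246 - 56 = (-43 + 27)*246 - 56 = -16*246 - 56 = -3936 - 56 = -3992)
1/h = 1/(-3992) = -1/3992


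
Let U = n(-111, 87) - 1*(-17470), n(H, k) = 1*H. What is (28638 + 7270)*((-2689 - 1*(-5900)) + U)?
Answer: 738627560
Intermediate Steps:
n(H, k) = H
U = 17359 (U = -111 - 1*(-17470) = -111 + 17470 = 17359)
(28638 + 7270)*((-2689 - 1*(-5900)) + U) = (28638 + 7270)*((-2689 - 1*(-5900)) + 17359) = 35908*((-2689 + 5900) + 17359) = 35908*(3211 + 17359) = 35908*20570 = 738627560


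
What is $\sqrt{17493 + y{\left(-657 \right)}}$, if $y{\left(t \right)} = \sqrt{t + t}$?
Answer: $\sqrt{17493 + 3 i \sqrt{146}} \approx 132.26 + 0.137 i$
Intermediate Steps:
$y{\left(t \right)} = \sqrt{2} \sqrt{t}$ ($y{\left(t \right)} = \sqrt{2 t} = \sqrt{2} \sqrt{t}$)
$\sqrt{17493 + y{\left(-657 \right)}} = \sqrt{17493 + \sqrt{2} \sqrt{-657}} = \sqrt{17493 + \sqrt{2} \cdot 3 i \sqrt{73}} = \sqrt{17493 + 3 i \sqrt{146}}$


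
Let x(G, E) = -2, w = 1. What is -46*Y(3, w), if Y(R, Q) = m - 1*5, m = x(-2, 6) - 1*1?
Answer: 368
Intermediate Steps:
m = -3 (m = -2 - 1*1 = -2 - 1 = -3)
Y(R, Q) = -8 (Y(R, Q) = -3 - 1*5 = -3 - 5 = -8)
-46*Y(3, w) = -46*(-8) = 368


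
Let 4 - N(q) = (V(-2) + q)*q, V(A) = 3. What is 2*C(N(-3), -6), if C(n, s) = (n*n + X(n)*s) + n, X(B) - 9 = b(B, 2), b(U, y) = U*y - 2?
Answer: -140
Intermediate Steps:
b(U, y) = -2 + U*y
X(B) = 7 + 2*B (X(B) = 9 + (-2 + B*2) = 9 + (-2 + 2*B) = 7 + 2*B)
N(q) = 4 - q*(3 + q) (N(q) = 4 - (3 + q)*q = 4 - q*(3 + q))
C(n, s) = n + n**2 + s*(7 + 2*n) (C(n, s) = (n*n + (7 + 2*n)*s) + n = (n**2 + s*(7 + 2*n)) + n = n + n**2 + s*(7 + 2*n))
2*C(N(-3), -6) = 2*((4 - 1*(-3)**2 - 3*(-3)) + (4 - 1*(-3)**2 - 3*(-3))**2 - 6*(7 + 2*(4 - 1*(-3)**2 - 3*(-3)))) = 2*((4 - 1*9 + 9) + (4 - 1*9 + 9)**2 - 6*(7 + 2*(4 - 1*9 + 9))) = 2*((4 - 9 + 9) + (4 - 9 + 9)**2 - 6*(7 + 2*(4 - 9 + 9))) = 2*(4 + 4**2 - 6*(7 + 2*4)) = 2*(4 + 16 - 6*(7 + 8)) = 2*(4 + 16 - 6*15) = 2*(4 + 16 - 90) = 2*(-70) = -140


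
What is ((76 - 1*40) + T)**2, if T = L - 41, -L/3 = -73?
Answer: 45796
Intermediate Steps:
L = 219 (L = -3*(-73) = 219)
T = 178 (T = 219 - 41 = 178)
((76 - 1*40) + T)**2 = ((76 - 1*40) + 178)**2 = ((76 - 40) + 178)**2 = (36 + 178)**2 = 214**2 = 45796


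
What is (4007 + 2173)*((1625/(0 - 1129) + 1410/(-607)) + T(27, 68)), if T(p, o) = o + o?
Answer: 560049787740/685303 ≈ 8.1723e+5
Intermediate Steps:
T(p, o) = 2*o
(4007 + 2173)*((1625/(0 - 1129) + 1410/(-607)) + T(27, 68)) = (4007 + 2173)*((1625/(0 - 1129) + 1410/(-607)) + 2*68) = 6180*((1625/(-1129) + 1410*(-1/607)) + 136) = 6180*((1625*(-1/1129) - 1410/607) + 136) = 6180*((-1625/1129 - 1410/607) + 136) = 6180*(-2578265/685303 + 136) = 6180*(90622943/685303) = 560049787740/685303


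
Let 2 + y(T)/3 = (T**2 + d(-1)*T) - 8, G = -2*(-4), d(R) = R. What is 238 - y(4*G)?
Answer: -2708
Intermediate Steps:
G = 8
y(T) = -30 - 3*T + 3*T**2 (y(T) = -6 + 3*((T**2 - T) - 8) = -6 + 3*(-8 + T**2 - T) = -6 + (-24 - 3*T + 3*T**2) = -30 - 3*T + 3*T**2)
238 - y(4*G) = 238 - (-30 - 12*8 + 3*(4*8)**2) = 238 - (-30 - 3*32 + 3*32**2) = 238 - (-30 - 96 + 3*1024) = 238 - (-30 - 96 + 3072) = 238 - 1*2946 = 238 - 2946 = -2708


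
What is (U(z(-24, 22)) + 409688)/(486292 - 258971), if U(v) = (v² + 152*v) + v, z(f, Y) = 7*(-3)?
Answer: 406916/227321 ≈ 1.7901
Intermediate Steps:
z(f, Y) = -21
U(v) = v² + 153*v
(U(z(-24, 22)) + 409688)/(486292 - 258971) = (-21*(153 - 21) + 409688)/(486292 - 258971) = (-21*132 + 409688)/227321 = (-2772 + 409688)*(1/227321) = 406916*(1/227321) = 406916/227321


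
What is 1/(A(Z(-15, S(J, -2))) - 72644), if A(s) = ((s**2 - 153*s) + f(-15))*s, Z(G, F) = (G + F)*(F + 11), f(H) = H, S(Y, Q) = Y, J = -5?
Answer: -1/4002044 ≈ -2.4987e-7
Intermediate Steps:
Z(G, F) = (11 + F)*(F + G) (Z(G, F) = (F + G)*(11 + F) = (11 + F)*(F + G))
A(s) = s*(-15 + s**2 - 153*s) (A(s) = ((s**2 - 153*s) - 15)*s = (-15 + s**2 - 153*s)*s = s*(-15 + s**2 - 153*s))
1/(A(Z(-15, S(J, -2))) - 72644) = 1/(((-5)**2 + 11*(-5) + 11*(-15) - 5*(-15))*(-15 + ((-5)**2 + 11*(-5) + 11*(-15) - 5*(-15))**2 - 153*((-5)**2 + 11*(-5) + 11*(-15) - 5*(-15))) - 72644) = 1/((25 - 55 - 165 + 75)*(-15 + (25 - 55 - 165 + 75)**2 - 153*(25 - 55 - 165 + 75)) - 72644) = 1/(-120*(-15 + (-120)**2 - 153*(-120)) - 72644) = 1/(-120*(-15 + 14400 + 18360) - 72644) = 1/(-120*32745 - 72644) = 1/(-3929400 - 72644) = 1/(-4002044) = -1/4002044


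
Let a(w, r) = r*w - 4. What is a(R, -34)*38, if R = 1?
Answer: -1444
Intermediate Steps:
a(w, r) = -4 + r*w
a(R, -34)*38 = (-4 - 34*1)*38 = (-4 - 34)*38 = -38*38 = -1444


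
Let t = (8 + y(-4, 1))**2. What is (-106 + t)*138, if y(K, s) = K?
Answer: -12420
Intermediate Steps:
t = 16 (t = (8 - 4)**2 = 4**2 = 16)
(-106 + t)*138 = (-106 + 16)*138 = -90*138 = -12420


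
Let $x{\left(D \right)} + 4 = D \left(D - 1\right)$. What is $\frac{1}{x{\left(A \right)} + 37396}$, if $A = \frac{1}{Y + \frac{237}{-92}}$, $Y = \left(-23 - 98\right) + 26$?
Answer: $\frac{80586529}{3013292326716} \approx 2.6744 \cdot 10^{-5}$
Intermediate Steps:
$Y = -95$ ($Y = -121 + 26 = -95$)
$A = - \frac{92}{8977}$ ($A = \frac{1}{-95 + \frac{237}{-92}} = \frac{1}{-95 + 237 \left(- \frac{1}{92}\right)} = \frac{1}{-95 - \frac{237}{92}} = \frac{1}{- \frac{8977}{92}} = - \frac{92}{8977} \approx -0.010248$)
$x{\left(D \right)} = -4 + D \left(-1 + D\right)$ ($x{\left(D \right)} = -4 + D \left(D - 1\right) = -4 + D \left(-1 + D\right)$)
$\frac{1}{x{\left(A \right)} + 37396} = \frac{1}{\left(-4 + \left(- \frac{92}{8977}\right)^{2} - - \frac{92}{8977}\right) + 37396} = \frac{1}{\left(-4 + \frac{8464}{80586529} + \frac{92}{8977}\right) + 37396} = \frac{1}{- \frac{321511768}{80586529} + 37396} = \frac{1}{\frac{3013292326716}{80586529}} = \frac{80586529}{3013292326716}$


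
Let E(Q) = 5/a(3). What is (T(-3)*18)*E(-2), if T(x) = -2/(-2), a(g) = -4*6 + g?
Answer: -30/7 ≈ -4.2857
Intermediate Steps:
a(g) = -24 + g
T(x) = 1 (T(x) = -2*(-1/2) = 1)
E(Q) = -5/21 (E(Q) = 5/(-24 + 3) = 5/(-21) = 5*(-1/21) = -5/21)
(T(-3)*18)*E(-2) = (1*18)*(-5/21) = 18*(-5/21) = -30/7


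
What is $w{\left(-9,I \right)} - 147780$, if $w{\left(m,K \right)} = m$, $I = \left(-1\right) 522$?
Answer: $-147789$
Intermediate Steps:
$I = -522$
$w{\left(-9,I \right)} - 147780 = -9 - 147780 = -147789$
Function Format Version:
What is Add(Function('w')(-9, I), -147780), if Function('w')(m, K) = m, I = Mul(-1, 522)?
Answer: -147789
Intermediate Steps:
I = -522
Add(Function('w')(-9, I), -147780) = Add(-9, -147780) = -147789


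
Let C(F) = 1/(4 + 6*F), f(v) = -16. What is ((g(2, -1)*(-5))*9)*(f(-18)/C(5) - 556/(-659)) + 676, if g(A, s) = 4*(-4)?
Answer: -257271316/659 ≈ -3.9040e+5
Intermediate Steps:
g(A, s) = -16
((g(2, -1)*(-5))*9)*(f(-18)/C(5) - 556/(-659)) + 676 = (-16*(-5)*9)*(-16/(1/(2*(2 + 3*5))) - 556/(-659)) + 676 = (80*9)*(-16/(1/(2*(2 + 15))) - 556*(-1/659)) + 676 = 720*(-16/((1/2)/17) + 556/659) + 676 = 720*(-16/((1/2)*(1/17)) + 556/659) + 676 = 720*(-16/1/34 + 556/659) + 676 = 720*(-16*34 + 556/659) + 676 = 720*(-544 + 556/659) + 676 = 720*(-357940/659) + 676 = -257716800/659 + 676 = -257271316/659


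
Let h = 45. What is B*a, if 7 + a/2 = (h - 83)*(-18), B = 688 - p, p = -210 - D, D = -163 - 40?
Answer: 941030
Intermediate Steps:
D = -203
p = -7 (p = -210 - 1*(-203) = -210 + 203 = -7)
B = 695 (B = 688 - 1*(-7) = 688 + 7 = 695)
a = 1354 (a = -14 + 2*((45 - 83)*(-18)) = -14 + 2*(-38*(-18)) = -14 + 2*684 = -14 + 1368 = 1354)
B*a = 695*1354 = 941030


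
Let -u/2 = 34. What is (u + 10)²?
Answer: 3364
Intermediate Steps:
u = -68 (u = -2*34 = -68)
(u + 10)² = (-68 + 10)² = (-58)² = 3364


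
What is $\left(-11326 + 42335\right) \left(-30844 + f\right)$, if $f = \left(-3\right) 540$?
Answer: $-1006676176$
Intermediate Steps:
$f = -1620$
$\left(-11326 + 42335\right) \left(-30844 + f\right) = \left(-11326 + 42335\right) \left(-30844 - 1620\right) = 31009 \left(-32464\right) = -1006676176$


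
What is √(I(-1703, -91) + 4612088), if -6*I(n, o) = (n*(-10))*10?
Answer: √41253342/3 ≈ 2141.0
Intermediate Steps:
I(n, o) = 50*n/3 (I(n, o) = -n*(-10)*10/6 = -(-10*n)*10/6 = -(-50)*n/3 = 50*n/3)
√(I(-1703, -91) + 4612088) = √((50/3)*(-1703) + 4612088) = √(-85150/3 + 4612088) = √(13751114/3) = √41253342/3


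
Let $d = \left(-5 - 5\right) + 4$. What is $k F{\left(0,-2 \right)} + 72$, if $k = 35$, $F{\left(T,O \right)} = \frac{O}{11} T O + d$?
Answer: $-138$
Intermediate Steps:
$d = -6$ ($d = -10 + 4 = -6$)
$F{\left(T,O \right)} = -6 + \frac{T O^{2}}{11}$ ($F{\left(T,O \right)} = \frac{O}{11} T O - 6 = \frac{O T}{11} O - 6 = \frac{T O^{2}}{11} - 6 = -6 + \frac{T O^{2}}{11}$)
$k F{\left(0,-2 \right)} + 72 = 35 \left(-6 + \frac{1}{11} \cdot 0 \left(-2\right)^{2}\right) + 72 = 35 \left(-6 + \frac{1}{11} \cdot 0 \cdot 4\right) + 72 = 35 \left(-6 + 0\right) + 72 = 35 \left(-6\right) + 72 = -210 + 72 = -138$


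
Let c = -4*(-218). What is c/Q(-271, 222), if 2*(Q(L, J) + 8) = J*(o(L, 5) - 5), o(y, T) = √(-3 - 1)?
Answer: -490936/366253 - 193584*I/366253 ≈ -1.3404 - 0.52855*I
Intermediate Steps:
c = 872
o(y, T) = 2*I (o(y, T) = √(-4) = 2*I)
Q(L, J) = -8 + J*(-5 + 2*I)/2 (Q(L, J) = -8 + (J*(2*I - 5))/2 = -8 + (J*(-5 + 2*I))/2 = -8 + J*(-5 + 2*I)/2)
c/Q(-271, 222) = 872/(-8 + (½)*222*(-5 + 2*I)) = 872/(-8 + (-555 + 222*I)) = 872/(-563 + 222*I) = 872*((-563 - 222*I)/366253) = 872*(-563 - 222*I)/366253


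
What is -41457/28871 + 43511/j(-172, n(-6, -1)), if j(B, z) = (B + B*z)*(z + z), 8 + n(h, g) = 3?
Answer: -1541430241/198632480 ≈ -7.7602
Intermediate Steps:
n(h, g) = -5 (n(h, g) = -8 + 3 = -5)
j(B, z) = 2*z*(B + B*z) (j(B, z) = (B + B*z)*(2*z) = 2*z*(B + B*z))
-41457/28871 + 43511/j(-172, n(-6, -1)) = -41457/28871 + 43511/((2*(-172)*(-5)*(1 - 5))) = -41457*1/28871 + 43511/((2*(-172)*(-5)*(-4))) = -41457/28871 + 43511/(-6880) = -41457/28871 + 43511*(-1/6880) = -41457/28871 - 43511/6880 = -1541430241/198632480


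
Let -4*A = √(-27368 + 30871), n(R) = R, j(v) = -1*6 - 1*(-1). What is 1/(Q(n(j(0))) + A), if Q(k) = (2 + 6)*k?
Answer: -640/22097 + 4*√3503/22097 ≈ -0.018249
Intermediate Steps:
j(v) = -5 (j(v) = -6 + 1 = -5)
A = -√3503/4 (A = -√(-27368 + 30871)/4 = -√3503/4 ≈ -14.797)
Q(k) = 8*k
1/(Q(n(j(0))) + A) = 1/(8*(-5) - √3503/4) = 1/(-40 - √3503/4)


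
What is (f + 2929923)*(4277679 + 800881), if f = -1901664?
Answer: 5222075027040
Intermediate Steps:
(f + 2929923)*(4277679 + 800881) = (-1901664 + 2929923)*(4277679 + 800881) = 1028259*5078560 = 5222075027040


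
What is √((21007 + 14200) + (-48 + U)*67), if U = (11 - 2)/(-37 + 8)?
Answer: 4*√1680434/29 ≈ 178.80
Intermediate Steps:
U = -9/29 (U = 9/(-29) = 9*(-1/29) = -9/29 ≈ -0.31034)
√((21007 + 14200) + (-48 + U)*67) = √((21007 + 14200) + (-48 - 9/29)*67) = √(35207 - 1401/29*67) = √(35207 - 93867/29) = √(927136/29) = 4*√1680434/29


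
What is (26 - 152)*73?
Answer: -9198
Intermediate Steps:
(26 - 152)*73 = -126*73 = -9198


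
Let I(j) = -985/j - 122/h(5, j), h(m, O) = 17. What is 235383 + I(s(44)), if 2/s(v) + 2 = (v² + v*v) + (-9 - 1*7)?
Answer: -28266226/17 ≈ -1.6627e+6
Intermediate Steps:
s(v) = 2/(-18 + 2*v²) (s(v) = 2/(-2 + ((v² + v*v) + (-9 - 1*7))) = 2/(-2 + ((v² + v²) + (-9 - 7))) = 2/(-2 + (2*v² - 16)) = 2/(-2 + (-16 + 2*v²)) = 2/(-18 + 2*v²))
I(j) = -122/17 - 985/j (I(j) = -985/j - 122/17 = -122/17 - 985/j)
235383 + I(s(44)) = 235383 + (-122/17 - 985/(1/(-9 + 44²))) = 235383 + (-122/17 - 985/(1/(-9 + 1936))) = 235383 + (-122/17 - 985/(1/1927)) = 235383 + (-122/17 - 985/1/1927) = 235383 + (-122/17 - 985*1927) = 235383 + (-122/17 - 1898095) = 235383 - 32267737/17 = -28266226/17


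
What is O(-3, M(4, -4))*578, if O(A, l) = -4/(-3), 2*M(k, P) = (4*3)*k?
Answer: 2312/3 ≈ 770.67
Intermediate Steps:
M(k, P) = 6*k (M(k, P) = ((4*3)*k)/2 = (12*k)/2 = 6*k)
O(A, l) = 4/3 (O(A, l) = -4*(-⅓) = 4/3)
O(-3, M(4, -4))*578 = (4/3)*578 = 2312/3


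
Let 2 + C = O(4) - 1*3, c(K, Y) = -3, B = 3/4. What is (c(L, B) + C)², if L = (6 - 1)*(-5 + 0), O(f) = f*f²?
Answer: 3136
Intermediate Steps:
B = ¾ (B = 3*(¼) = ¾ ≈ 0.75000)
O(f) = f³
L = -25 (L = 5*(-5) = -25)
C = 59 (C = -2 + (4³ - 1*3) = -2 + (64 - 3) = -2 + 61 = 59)
(c(L, B) + C)² = (-3 + 59)² = 56² = 3136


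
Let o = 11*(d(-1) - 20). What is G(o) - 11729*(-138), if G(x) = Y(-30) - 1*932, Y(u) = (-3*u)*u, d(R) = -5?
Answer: 1614970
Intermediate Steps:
o = -275 (o = 11*(-5 - 20) = 11*(-25) = -275)
Y(u) = -3*u²
G(x) = -3632 (G(x) = -3*(-30)² - 1*932 = -3*900 - 932 = -2700 - 932 = -3632)
G(o) - 11729*(-138) = -3632 - 11729*(-138) = -3632 + 1618602 = 1614970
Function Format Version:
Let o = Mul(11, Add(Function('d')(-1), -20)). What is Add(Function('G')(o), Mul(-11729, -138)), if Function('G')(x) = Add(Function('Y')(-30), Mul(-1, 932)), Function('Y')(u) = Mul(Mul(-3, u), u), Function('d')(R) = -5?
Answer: 1614970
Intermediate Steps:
o = -275 (o = Mul(11, Add(-5, -20)) = Mul(11, -25) = -275)
Function('Y')(u) = Mul(-3, Pow(u, 2))
Function('G')(x) = -3632 (Function('G')(x) = Add(Mul(-3, Pow(-30, 2)), Mul(-1, 932)) = Add(Mul(-3, 900), -932) = Add(-2700, -932) = -3632)
Add(Function('G')(o), Mul(-11729, -138)) = Add(-3632, Mul(-11729, -138)) = Add(-3632, 1618602) = 1614970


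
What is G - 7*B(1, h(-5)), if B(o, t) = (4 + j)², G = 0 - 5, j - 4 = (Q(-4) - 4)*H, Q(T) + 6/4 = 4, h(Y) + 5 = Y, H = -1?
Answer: -2547/4 ≈ -636.75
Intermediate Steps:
h(Y) = -5 + Y
Q(T) = 5/2 (Q(T) = -3/2 + 4 = 5/2)
j = 11/2 (j = 4 + (5/2 - 4)*(-1) = 4 - 3/2*(-1) = 4 + 3/2 = 11/2 ≈ 5.5000)
G = -5
B(o, t) = 361/4 (B(o, t) = (4 + 11/2)² = (19/2)² = 361/4)
G - 7*B(1, h(-5)) = -5 - 7*361/4 = -5 - 2527/4 = -2547/4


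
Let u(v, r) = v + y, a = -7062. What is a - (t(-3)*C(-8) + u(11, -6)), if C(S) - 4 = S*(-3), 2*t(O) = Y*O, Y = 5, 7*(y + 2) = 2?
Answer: -48029/7 ≈ -6861.3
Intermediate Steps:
y = -12/7 (y = -2 + (⅐)*2 = -2 + 2/7 = -12/7 ≈ -1.7143)
t(O) = 5*O/2 (t(O) = (5*O)/2 = 5*O/2)
u(v, r) = -12/7 + v (u(v, r) = v - 12/7 = -12/7 + v)
C(S) = 4 - 3*S (C(S) = 4 + S*(-3) = 4 - 3*S)
a - (t(-3)*C(-8) + u(11, -6)) = -7062 - (((5/2)*(-3))*(4 - 3*(-8)) + (-12/7 + 11)) = -7062 - (-15*(4 + 24)/2 + 65/7) = -7062 - (-15/2*28 + 65/7) = -7062 - (-210 + 65/7) = -7062 - 1*(-1405/7) = -7062 + 1405/7 = -48029/7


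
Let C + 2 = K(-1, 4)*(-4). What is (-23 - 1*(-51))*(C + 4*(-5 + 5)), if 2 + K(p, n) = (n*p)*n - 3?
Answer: 2296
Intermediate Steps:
K(p, n) = -5 + p*n² (K(p, n) = -2 + ((n*p)*n - 3) = -2 + (p*n² - 3) = -2 + (-3 + p*n²) = -5 + p*n²)
C = 82 (C = -2 + (-5 - 1*4²)*(-4) = -2 + (-5 - 1*16)*(-4) = -2 + (-5 - 16)*(-4) = -2 - 21*(-4) = -2 + 84 = 82)
(-23 - 1*(-51))*(C + 4*(-5 + 5)) = (-23 - 1*(-51))*(82 + 4*(-5 + 5)) = (-23 + 51)*(82 + 4*0) = 28*(82 + 0) = 28*82 = 2296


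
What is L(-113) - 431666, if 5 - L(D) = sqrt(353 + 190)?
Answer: -431661 - sqrt(543) ≈ -4.3168e+5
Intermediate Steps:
L(D) = 5 - sqrt(543) (L(D) = 5 - sqrt(353 + 190) = 5 - sqrt(543))
L(-113) - 431666 = (5 - sqrt(543)) - 431666 = -431661 - sqrt(543)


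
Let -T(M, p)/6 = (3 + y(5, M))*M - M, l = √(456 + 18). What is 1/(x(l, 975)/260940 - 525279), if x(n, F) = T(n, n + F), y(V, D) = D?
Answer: -8279185568018/4348882406218244533 + 4349*√474/26093294437309467198 ≈ -1.9038e-6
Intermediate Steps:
l = √474 ≈ 21.772
T(M, p) = 6*M - 6*M*(3 + M) (T(M, p) = -6*((3 + M)*M - M) = -6*(M*(3 + M) - M) = -6*(-M + M*(3 + M)) = 6*M - 6*M*(3 + M))
x(n, F) = -6*n*(2 + n)
1/(x(l, 975)/260940 - 525279) = 1/(-6*√474*(2 + √474)/260940 - 525279) = 1/(-6*√474*(2 + √474)*(1/260940) - 525279) = 1/(-√474*(2 + √474)/43490 - 525279) = 1/(-525279 - √474*(2 + √474)/43490)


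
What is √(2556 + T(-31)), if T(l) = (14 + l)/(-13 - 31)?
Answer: √1237291/22 ≈ 50.561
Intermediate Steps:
T(l) = -7/22 - l/44 (T(l) = (14 + l)/(-44) = (14 + l)*(-1/44) = -7/22 - l/44)
√(2556 + T(-31)) = √(2556 + (-7/22 - 1/44*(-31))) = √(2556 + (-7/22 + 31/44)) = √(2556 + 17/44) = √(112481/44) = √1237291/22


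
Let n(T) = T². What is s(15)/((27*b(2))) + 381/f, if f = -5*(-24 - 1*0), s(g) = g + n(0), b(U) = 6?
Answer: 3529/1080 ≈ 3.2676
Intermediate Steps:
s(g) = g (s(g) = g + 0² = g + 0 = g)
f = 120 (f = -5*(-24 + 0) = -5*(-24) = 120)
s(15)/((27*b(2))) + 381/f = 15/((27*6)) + 381/120 = 15/162 + 381*(1/120) = 15*(1/162) + 127/40 = 5/54 + 127/40 = 3529/1080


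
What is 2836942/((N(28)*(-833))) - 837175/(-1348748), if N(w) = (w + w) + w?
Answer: -941935259879/23593648764 ≈ -39.923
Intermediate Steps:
N(w) = 3*w (N(w) = 2*w + w = 3*w)
2836942/((N(28)*(-833))) - 837175/(-1348748) = 2836942/(((3*28)*(-833))) - 837175/(-1348748) = 2836942/((84*(-833))) - 837175*(-1/1348748) = 2836942/(-69972) + 837175/1348748 = 2836942*(-1/69972) + 837175/1348748 = -1418471/34986 + 837175/1348748 = -941935259879/23593648764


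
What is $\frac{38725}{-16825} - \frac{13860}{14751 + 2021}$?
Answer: $- \frac{1260986}{403127} \approx -3.128$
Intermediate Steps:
$\frac{38725}{-16825} - \frac{13860}{14751 + 2021} = 38725 \left(- \frac{1}{16825}\right) - \frac{13860}{16772} = - \frac{1549}{673} - \frac{495}{599} = - \frac{1260986}{403127}$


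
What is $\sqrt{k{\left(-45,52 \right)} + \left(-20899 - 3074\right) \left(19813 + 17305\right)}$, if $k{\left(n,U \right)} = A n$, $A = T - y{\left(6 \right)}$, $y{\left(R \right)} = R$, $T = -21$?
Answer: $i \sqrt{889828599} \approx 29830.0 i$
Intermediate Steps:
$A = -27$ ($A = -21 - 6 = -27$)
$k{\left(n,U \right)} = - 27 n$
$\sqrt{k{\left(-45,52 \right)} + \left(-20899 - 3074\right) \left(19813 + 17305\right)} = \sqrt{\left(-27\right) \left(-45\right) + \left(-20899 - 3074\right) \left(19813 + 17305\right)} = \sqrt{1215 - 889829814} = \sqrt{-889828599} = i \sqrt{889828599}$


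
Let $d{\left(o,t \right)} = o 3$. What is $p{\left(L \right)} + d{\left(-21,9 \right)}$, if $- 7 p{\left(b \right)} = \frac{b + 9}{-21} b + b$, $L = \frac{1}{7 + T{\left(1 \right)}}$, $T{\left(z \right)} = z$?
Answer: $- \frac{592799}{9408} \approx -63.01$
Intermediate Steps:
$d{\left(o,t \right)} = 3 o$
$L = \frac{1}{8}$ ($L = \frac{1}{7 + 1} = \frac{1}{8} \approx 0.125$)
$p{\left(b \right)} = - \frac{b}{7} - \frac{b \left(- \frac{3}{7} - \frac{b}{21}\right)}{7}$ ($p{\left(b \right)} = - \frac{\frac{b + 9}{-21} b + b}{7} = - \frac{\left(9 + b\right) \left(- \frac{1}{21}\right) b + b}{7} = - \frac{\left(- \frac{3}{7} - \frac{b}{21}\right) b + b}{7} = - \frac{b \left(- \frac{3}{7} - \frac{b}{21}\right) + b}{7} = - \frac{b + b \left(- \frac{3}{7} - \frac{b}{21}\right)}{7} = - \frac{b}{7} - \frac{b \left(- \frac{3}{7} - \frac{b}{21}\right)}{7}$)
$p{\left(L \right)} + d{\left(-21,9 \right)} = \frac{1}{147} \cdot \frac{1}{8} \left(-12 + \frac{1}{8}\right) + 3 \left(-21\right) = \frac{1}{147} \cdot \frac{1}{8} \left(- \frac{95}{8}\right) - 63 = - \frac{95}{9408} - 63 = - \frac{592799}{9408}$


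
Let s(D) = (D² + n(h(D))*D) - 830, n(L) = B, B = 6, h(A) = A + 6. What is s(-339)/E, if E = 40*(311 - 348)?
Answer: -112057/1480 ≈ -75.714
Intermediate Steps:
h(A) = 6 + A
n(L) = 6
E = -1480 (E = 40*(-37) = -1480)
s(D) = -830 + D² + 6*D (s(D) = (D² + 6*D) - 830 = -830 + D² + 6*D)
s(-339)/E = (-830 + (-339)² + 6*(-339))/(-1480) = (-830 + 114921 - 2034)*(-1/1480) = 112057*(-1/1480) = -112057/1480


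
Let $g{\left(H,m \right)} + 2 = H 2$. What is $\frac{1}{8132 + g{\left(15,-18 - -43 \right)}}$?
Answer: $\frac{1}{8160} \approx 0.00012255$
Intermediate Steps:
$g{\left(H,m \right)} = -2 + 2 H$ ($g{\left(H,m \right)} = -2 + H 2 = -2 + 2 H$)
$\frac{1}{8132 + g{\left(15,-18 - -43 \right)}} = \frac{1}{8132 + \left(-2 + 2 \cdot 15\right)} = \frac{1}{8132 + \left(-2 + 30\right)} = \frac{1}{8132 + 28} = \frac{1}{8160}$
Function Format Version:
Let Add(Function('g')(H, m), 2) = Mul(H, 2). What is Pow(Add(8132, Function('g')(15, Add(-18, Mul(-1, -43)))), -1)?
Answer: Rational(1, 8160) ≈ 0.00012255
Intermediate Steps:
Function('g')(H, m) = Add(-2, Mul(2, H)) (Function('g')(H, m) = Add(-2, Mul(H, 2)) = Add(-2, Mul(2, H)))
Pow(Add(8132, Function('g')(15, Add(-18, Mul(-1, -43)))), -1) = Pow(Add(8132, Add(-2, Mul(2, 15))), -1) = Pow(Add(8132, Add(-2, 30)), -1) = Pow(Add(8132, 28), -1) = Pow(8160, -1) = Rational(1, 8160)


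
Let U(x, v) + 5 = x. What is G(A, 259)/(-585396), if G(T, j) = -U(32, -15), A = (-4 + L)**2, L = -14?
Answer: 3/65044 ≈ 4.6123e-5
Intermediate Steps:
U(x, v) = -5 + x
A = 324 (A = (-4 - 14)**2 = (-18)**2 = 324)
G(T, j) = -27 (G(T, j) = -(-5 + 32) = -1*27 = -27)
G(A, 259)/(-585396) = -27/(-585396) = -27*(-1/585396) = 3/65044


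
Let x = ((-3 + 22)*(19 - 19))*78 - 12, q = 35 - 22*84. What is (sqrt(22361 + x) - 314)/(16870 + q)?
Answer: -314/15057 + sqrt(22349)/15057 ≈ -0.010925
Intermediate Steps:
q = -1813 (q = 35 - 1848 = -1813)
x = -12 (x = (19*0)*78 - 12 = 0*78 - 12 = 0 - 12 = -12)
(sqrt(22361 + x) - 314)/(16870 + q) = (sqrt(22361 - 12) - 314)/(16870 - 1813) = (sqrt(22349) - 314)/15057 = (-314 + sqrt(22349))*(1/15057) = -314/15057 + sqrt(22349)/15057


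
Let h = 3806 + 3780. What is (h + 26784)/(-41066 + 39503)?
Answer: -34370/1563 ≈ -21.990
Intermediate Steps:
h = 7586
(h + 26784)/(-41066 + 39503) = (7586 + 26784)/(-41066 + 39503) = 34370/(-1563) = 34370*(-1/1563) = -34370/1563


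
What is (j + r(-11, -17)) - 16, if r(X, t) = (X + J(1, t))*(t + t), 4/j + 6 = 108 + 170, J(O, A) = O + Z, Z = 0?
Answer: 22033/68 ≈ 324.01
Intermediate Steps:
J(O, A) = O (J(O, A) = O + 0 = O)
j = 1/68 (j = 4/(-6 + (108 + 170)) = 4/(-6 + 278) = 4/272 = 4*(1/272) = 1/68 ≈ 0.014706)
r(X, t) = 2*t*(1 + X) (r(X, t) = (X + 1)*(t + t) = (1 + X)*(2*t) = 2*t*(1 + X))
(j + r(-11, -17)) - 16 = (1/68 + 2*(-17)*(1 - 11)) - 16 = (1/68 + 2*(-17)*(-10)) - 16 = (1/68 + 340) - 16 = 23121/68 - 16 = 22033/68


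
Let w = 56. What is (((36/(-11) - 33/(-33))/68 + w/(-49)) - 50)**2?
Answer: 71802025681/27415696 ≈ 2619.0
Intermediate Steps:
(((36/(-11) - 33/(-33))/68 + w/(-49)) - 50)**2 = (((36/(-11) - 33/(-33))/68 + 56/(-49)) - 50)**2 = (((36*(-1/11) - 33*(-1/33))*(1/68) + 56*(-1/49)) - 50)**2 = (((-36/11 + 1)*(1/68) - 8/7) - 50)**2 = ((-25/11*1/68 - 8/7) - 50)**2 = ((-25/748 - 8/7) - 50)**2 = (-6159/5236 - 50)**2 = (-267959/5236)**2 = 71802025681/27415696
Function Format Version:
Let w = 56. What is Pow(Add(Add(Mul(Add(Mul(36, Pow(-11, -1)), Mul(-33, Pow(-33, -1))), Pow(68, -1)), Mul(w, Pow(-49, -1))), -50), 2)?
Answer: Rational(71802025681, 27415696) ≈ 2619.0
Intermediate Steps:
Pow(Add(Add(Mul(Add(Mul(36, Pow(-11, -1)), Mul(-33, Pow(-33, -1))), Pow(68, -1)), Mul(w, Pow(-49, -1))), -50), 2) = Pow(Add(Add(Mul(Add(Mul(36, Pow(-11, -1)), Mul(-33, Pow(-33, -1))), Pow(68, -1)), Mul(56, Pow(-49, -1))), -50), 2) = Pow(Add(Add(Mul(Add(Mul(36, Rational(-1, 11)), Mul(-33, Rational(-1, 33))), Rational(1, 68)), Mul(56, Rational(-1, 49))), -50), 2) = Pow(Add(Add(Mul(Add(Rational(-36, 11), 1), Rational(1, 68)), Rational(-8, 7)), -50), 2) = Pow(Add(Add(Mul(Rational(-25, 11), Rational(1, 68)), Rational(-8, 7)), -50), 2) = Pow(Add(Add(Rational(-25, 748), Rational(-8, 7)), -50), 2) = Pow(Add(Rational(-6159, 5236), -50), 2) = Pow(Rational(-267959, 5236), 2) = Rational(71802025681, 27415696)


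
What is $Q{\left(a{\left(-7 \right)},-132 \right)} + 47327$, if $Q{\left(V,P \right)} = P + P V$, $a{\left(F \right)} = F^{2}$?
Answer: $40727$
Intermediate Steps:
$Q{\left(a{\left(-7 \right)},-132 \right)} + 47327 = - 132 \left(1 + \left(-7\right)^{2}\right) + 47327 = - 132 \left(1 + 49\right) + 47327 = \left(-132\right) 50 + 47327 = -6600 + 47327 = 40727$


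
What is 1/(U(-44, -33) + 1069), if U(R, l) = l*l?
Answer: 1/2158 ≈ 0.00046339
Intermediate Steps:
U(R, l) = l**2
1/(U(-44, -33) + 1069) = 1/((-33)**2 + 1069) = 1/(1089 + 1069) = 1/2158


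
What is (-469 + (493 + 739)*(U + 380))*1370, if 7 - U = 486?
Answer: -167738690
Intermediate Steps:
U = -479 (U = 7 - 1*486 = 7 - 486 = -479)
(-469 + (493 + 739)*(U + 380))*1370 = (-469 + (493 + 739)*(-479 + 380))*1370 = (-469 + 1232*(-99))*1370 = (-469 - 121968)*1370 = -122437*1370 = -167738690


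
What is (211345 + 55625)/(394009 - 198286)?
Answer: 8090/5931 ≈ 1.3640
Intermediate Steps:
(211345 + 55625)/(394009 - 198286) = 266970/195723 = 266970*(1/195723) = 8090/5931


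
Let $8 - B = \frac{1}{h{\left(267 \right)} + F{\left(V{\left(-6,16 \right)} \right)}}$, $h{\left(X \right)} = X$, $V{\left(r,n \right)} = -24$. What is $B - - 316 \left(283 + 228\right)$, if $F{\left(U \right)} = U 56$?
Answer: $\frac{173918269}{1077} \approx 1.6148 \cdot 10^{5}$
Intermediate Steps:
$F{\left(U \right)} = 56 U$
$B = \frac{8617}{1077}$ ($B = 8 - \frac{1}{267 + 56 \left(-24\right)} = 8 - \frac{1}{267 - 1344} = 8 - \frac{1}{-1077} = 8 - - \frac{1}{1077} = 8 + \frac{1}{1077} = \frac{8617}{1077} \approx 8.0009$)
$B - - 316 \left(283 + 228\right) = \frac{8617}{1077} - - 316 \left(283 + 228\right) = \frac{8617}{1077} - \left(-316\right) 511 = \frac{8617}{1077} - -161476 = \frac{8617}{1077} + 161476 = \frac{173918269}{1077}$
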